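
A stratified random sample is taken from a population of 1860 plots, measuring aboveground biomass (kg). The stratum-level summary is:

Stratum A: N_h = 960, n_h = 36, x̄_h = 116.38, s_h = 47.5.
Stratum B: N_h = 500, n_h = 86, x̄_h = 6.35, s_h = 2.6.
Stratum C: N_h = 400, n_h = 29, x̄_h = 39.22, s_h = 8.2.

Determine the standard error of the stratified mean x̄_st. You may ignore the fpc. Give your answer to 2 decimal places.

V̂(x̄_st) = Σ W_h² s_h²/n_h, with W_h = N_h/N and N = 1860:
  stratum A: (960/1860)²·47.5²/36 = 16.6956
  stratum B: (500/1860)²·2.6²/86 = 0.00568018
  stratum C: (400/1860)²·8.2²/29 = 0.107232
V̂(x̄_st) = 16.8085
SE(x̄_st) = √16.8085 = 4.09982

SE(x̄_st) ≈ 4.10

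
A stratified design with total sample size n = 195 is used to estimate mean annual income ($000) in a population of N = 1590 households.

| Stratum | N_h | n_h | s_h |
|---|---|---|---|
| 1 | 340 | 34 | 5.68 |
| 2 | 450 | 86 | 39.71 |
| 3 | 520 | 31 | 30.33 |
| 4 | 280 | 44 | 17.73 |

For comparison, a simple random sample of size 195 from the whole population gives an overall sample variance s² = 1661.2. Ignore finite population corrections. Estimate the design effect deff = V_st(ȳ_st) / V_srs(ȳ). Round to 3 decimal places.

V̂(ȳ_st) = Σ W_h² s_h²/n_h, with W_h = N_h/N and N = 1590:
  stratum 1: (340/1590)²·5.68²/34 = 0.0433892
  stratum 2: (450/1590)²·39.71²/86 = 1.4687
  stratum 3: (520/1590)²·30.33²/31 = 3.17392
  stratum 4: (280/1590)²·17.73²/44 = 0.221558
V_st = 4.90756
V_srs = s²/n = 1661.2/195 = 8.51897
deff = V_st / V_srs = 4.90756/8.51897 = 0.5761

deff ≈ 0.576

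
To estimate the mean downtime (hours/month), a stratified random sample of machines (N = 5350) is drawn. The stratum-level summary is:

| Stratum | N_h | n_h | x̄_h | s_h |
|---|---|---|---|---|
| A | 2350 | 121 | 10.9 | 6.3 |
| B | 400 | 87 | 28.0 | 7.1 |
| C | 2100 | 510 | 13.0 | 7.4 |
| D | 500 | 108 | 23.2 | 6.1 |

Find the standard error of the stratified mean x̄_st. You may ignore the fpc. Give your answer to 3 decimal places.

V̂(x̄_st) = Σ W_h² s_h²/n_h, with W_h = N_h/N and N = 5350:
  stratum A: (2350/5350)²·6.3²/121 = 0.0632884
  stratum B: (400/5350)²·7.1²/87 = 0.00323899
  stratum C: (2100/5350)²·7.4²/510 = 0.0165434
  stratum D: (500/5350)²·6.1²/108 = 0.00300932
V̂(x̄_st) = 0.0860801
SE(x̄_st) = √0.0860801 = 0.293394

SE(x̄_st) ≈ 0.293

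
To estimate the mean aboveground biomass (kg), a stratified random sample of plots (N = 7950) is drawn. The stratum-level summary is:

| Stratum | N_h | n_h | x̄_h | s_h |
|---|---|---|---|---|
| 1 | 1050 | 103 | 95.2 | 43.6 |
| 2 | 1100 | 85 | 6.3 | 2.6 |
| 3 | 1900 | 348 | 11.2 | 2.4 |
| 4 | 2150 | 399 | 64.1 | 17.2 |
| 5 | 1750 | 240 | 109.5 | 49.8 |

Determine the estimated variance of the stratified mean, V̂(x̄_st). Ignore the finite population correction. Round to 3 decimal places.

V̂(x̄_st) ≈ 0.879

V̂(x̄_st) = Σ W_h² s_h²/n_h, with W_h = N_h/N and N = 7950:
  stratum 1: (1050/7950)²·43.6²/103 = 0.321944
  stratum 2: (1100/7950)²·2.6²/85 = 0.00152258
  stratum 3: (1900/7950)²·2.4²/348 = 0.000945401
  stratum 4: (2150/7950)²·17.2²/399 = 0.0542284
  stratum 5: (1750/7950)²·49.8²/240 = 0.500713
V̂(x̄_st) = 0.879354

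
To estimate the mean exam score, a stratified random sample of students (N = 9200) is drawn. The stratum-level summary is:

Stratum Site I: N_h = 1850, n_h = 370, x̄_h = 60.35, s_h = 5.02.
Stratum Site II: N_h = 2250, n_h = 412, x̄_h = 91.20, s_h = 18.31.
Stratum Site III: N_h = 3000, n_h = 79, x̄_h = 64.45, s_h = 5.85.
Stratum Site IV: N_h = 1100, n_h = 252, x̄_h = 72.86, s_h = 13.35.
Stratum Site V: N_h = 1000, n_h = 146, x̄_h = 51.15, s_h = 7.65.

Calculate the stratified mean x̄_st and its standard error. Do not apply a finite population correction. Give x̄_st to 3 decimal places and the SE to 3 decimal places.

x̄_st = Σ W_h x̄_h = (1850·60.35 + 2250·91.20 + 3000·64.45 + 1100·72.86 + 1000·51.15)/9200 = 69.72755
V̂(x̄_st) = Σ W_h² s_h²/n_h, with W_h = N_h/N and N = 9200:
  stratum Site I: (1850/9200)²·5.02²/370 = 0.00275406
  stratum Site II: (2250/9200)²·18.31²/412 = 0.0486708
  stratum Site III: (3000/9200)²·5.85²/79 = 0.0460629
  stratum Site IV: (1100/9200)²·13.35²/252 = 0.0101105
  stratum Site V: (1000/9200)²·7.65²/146 = 0.00473581
V̂(x̄_st) = 0.112334
SE(x̄_st) = √0.112334 = 0.335163

x̄_st ≈ 69.728, SE ≈ 0.335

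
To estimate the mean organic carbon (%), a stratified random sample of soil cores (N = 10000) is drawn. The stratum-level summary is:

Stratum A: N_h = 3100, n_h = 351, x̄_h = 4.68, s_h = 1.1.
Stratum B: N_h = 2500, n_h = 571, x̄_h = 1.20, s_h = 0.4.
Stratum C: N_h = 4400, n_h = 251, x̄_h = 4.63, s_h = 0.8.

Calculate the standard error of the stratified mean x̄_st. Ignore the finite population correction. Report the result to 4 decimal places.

SE(x̄_st) ≈ 0.0290

V̂(x̄_st) = Σ W_h² s_h²/n_h, with W_h = N_h/N and N = 10000:
  stratum A: (3100/10000)²·1.1²/351 = 0.000331285
  stratum B: (2500/10000)²·0.4²/571 = 1.75131e-05
  stratum C: (4400/10000)²·0.8²/251 = 0.000493641
V̂(x̄_st) = 0.000842439
SE(x̄_st) = √0.000842439 = 0.0290248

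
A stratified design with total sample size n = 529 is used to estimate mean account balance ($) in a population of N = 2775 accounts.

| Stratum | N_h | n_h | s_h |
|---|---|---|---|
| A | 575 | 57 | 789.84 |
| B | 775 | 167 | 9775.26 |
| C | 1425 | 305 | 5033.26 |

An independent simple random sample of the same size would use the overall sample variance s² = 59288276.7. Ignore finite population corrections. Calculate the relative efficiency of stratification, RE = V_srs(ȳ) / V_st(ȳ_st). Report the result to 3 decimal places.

V̂(ȳ_st) = Σ W_h² s_h²/n_h, with W_h = N_h/N and N = 2775:
  stratum A: (575/2775)²·789.84²/57 = 469.908
  stratum B: (775/2775)²·9775.26²/167 = 44629
  stratum C: (1425/2775)²·5033.26²/305 = 21903
V_st = 67001.9
V_srs = s²/n = 59288276.7/529 = 112076
Relative efficiency = V_srs / V_st = 112076/67001.9 = 1.6727

RE ≈ 1.673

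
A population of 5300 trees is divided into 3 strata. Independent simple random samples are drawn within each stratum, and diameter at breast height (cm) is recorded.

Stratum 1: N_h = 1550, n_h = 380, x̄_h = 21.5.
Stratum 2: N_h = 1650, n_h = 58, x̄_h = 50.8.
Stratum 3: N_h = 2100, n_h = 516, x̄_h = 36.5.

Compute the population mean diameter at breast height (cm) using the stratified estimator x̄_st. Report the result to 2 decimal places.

x̄_st ≈ 36.57

N = Σ N_h = 5300. Stratum weights W_h = N_h/N.
x̄_st = (1550·21.5 + 1650·50.8 + 2100·36.5) / 5300 = 36.5651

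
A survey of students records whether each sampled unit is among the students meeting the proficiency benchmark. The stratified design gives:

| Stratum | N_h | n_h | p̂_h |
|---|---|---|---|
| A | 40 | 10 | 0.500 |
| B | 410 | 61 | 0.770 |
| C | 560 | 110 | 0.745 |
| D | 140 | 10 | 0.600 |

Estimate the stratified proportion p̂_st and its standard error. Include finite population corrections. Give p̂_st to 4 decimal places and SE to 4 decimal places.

N = 1150; stratum weights W_h = N_h/N.
p̂_st = Σ W_h p̂_h = (40·0.500 + 410·0.770 + 560·0.745 + 140·0.600)/1150 = 0.72774
V̂(p̂_st) = Σ W_h² (1 − n_h/N_h) p̂_h(1−p̂_h)/(n_h−1):
  stratum A: (40/1150)²·(1 − 10/40)·0.500·0.500/9 = 2.52048e-05
  stratum B: (410/1150)²·(1 − 61/410)·0.770·0.230/60 = 0.00031936
  stratum C: (560/1150)²·(1 − 110/560)·0.745·0.255/109 = 0.000332105
  stratum D: (140/1150)²·(1 − 10/140)·0.600·0.400/9 = 0.000366982
V̂(p̂_st) = 0.00104365; SE = √V̂ = 0.0323056

p̂_st ≈ 0.7277, SE ≈ 0.0323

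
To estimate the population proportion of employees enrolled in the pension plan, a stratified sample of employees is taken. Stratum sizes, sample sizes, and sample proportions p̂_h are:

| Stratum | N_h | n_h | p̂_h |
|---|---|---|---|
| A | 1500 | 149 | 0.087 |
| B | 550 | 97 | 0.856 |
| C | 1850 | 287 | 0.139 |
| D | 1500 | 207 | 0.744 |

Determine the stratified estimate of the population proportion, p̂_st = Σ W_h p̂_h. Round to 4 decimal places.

N = 5400; stratum weights W_h = N_h/N.
p̂_st = Σ W_h p̂_h = (1500·0.087 + 550·0.856 + 1850·0.139 + 1500·0.744)/5400 = 0.36564

p̂_st ≈ 0.3656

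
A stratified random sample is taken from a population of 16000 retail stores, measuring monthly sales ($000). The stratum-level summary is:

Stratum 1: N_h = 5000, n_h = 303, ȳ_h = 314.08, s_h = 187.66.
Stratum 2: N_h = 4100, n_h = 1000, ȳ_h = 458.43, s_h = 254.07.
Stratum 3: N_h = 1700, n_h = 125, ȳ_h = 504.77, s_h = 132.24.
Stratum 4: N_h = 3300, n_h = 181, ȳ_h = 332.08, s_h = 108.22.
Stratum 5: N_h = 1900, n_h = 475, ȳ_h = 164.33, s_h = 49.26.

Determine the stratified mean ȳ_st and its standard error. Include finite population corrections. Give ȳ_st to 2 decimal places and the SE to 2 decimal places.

ȳ_st ≈ 357.26, SE ≈ 4.24

ȳ_st = Σ W_h ȳ_h = (5000·314.08 + 4100·458.43 + 1700·504.77 + 3300·332.08 + 1900·164.33)/16000 = 357.26019
V̂(ȳ_st) = Σ W_h² (1 − n_h/N_h) s_h²/n_h, with W_h = N_h/N and N = 16000:
  stratum 1: (5000/16000)²·(1 − 303/5000)·187.66²/303 = 10.6623
  stratum 2: (4100/16000)²·(1 − 1000/4100)·254.07²/1000 = 3.20488
  stratum 3: (1700/16000)²·(1 − 125/1700)·132.24²/125 = 1.46321
  stratum 4: (3300/16000)²·(1 − 181/3300)·108.22²/181 = 2.60151
  stratum 5: (1900/16000)²·(1 − 475/1900)·49.26²/475 = 0.0540286
V̂(ȳ_st) = 17.9859
SE(ȳ_st) = √17.9859 = 4.24098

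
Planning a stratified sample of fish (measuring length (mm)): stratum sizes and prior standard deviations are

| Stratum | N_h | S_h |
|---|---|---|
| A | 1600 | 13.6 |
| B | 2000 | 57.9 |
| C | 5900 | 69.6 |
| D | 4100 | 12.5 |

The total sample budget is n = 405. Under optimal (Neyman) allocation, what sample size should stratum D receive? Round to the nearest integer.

35

Neyman allocation: n_h = n · N_h S_h / Σ N_i S_i, with n = 405.
  stratum A: N_h·S_h = 1600·13.6 = 21760.00
  stratum B: N_h·S_h = 2000·57.9 = 115800.00
  stratum C: N_h·S_h = 5900·69.6 = 410640.00
  stratum D: N_h·S_h = 4100·12.5 = 51250.00
Σ N_h S_h = 599450.00
n for stratum D = 405·51250.00/599450.00 = 34.625 → 35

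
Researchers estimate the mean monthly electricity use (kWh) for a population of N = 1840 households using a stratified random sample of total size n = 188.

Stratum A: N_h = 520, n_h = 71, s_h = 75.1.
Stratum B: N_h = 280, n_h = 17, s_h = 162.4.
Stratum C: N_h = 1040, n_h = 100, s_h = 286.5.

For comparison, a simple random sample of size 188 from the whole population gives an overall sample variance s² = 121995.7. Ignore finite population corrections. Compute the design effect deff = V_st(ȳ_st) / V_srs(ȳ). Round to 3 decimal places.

V̂(ȳ_st) = Σ W_h² s_h²/n_h, with W_h = N_h/N and N = 1840:
  stratum A: (520/1840)²·75.1²/71 = 6.34443
  stratum B: (280/1840)²·162.4²/17 = 35.9256
  stratum C: (1040/1840)²·286.5²/100 = 262.229
V_st = 304.499
V_srs = s²/n = 121995.7/188 = 648.913
deff = V_st / V_srs = 304.499/648.913 = 0.4692

deff ≈ 0.469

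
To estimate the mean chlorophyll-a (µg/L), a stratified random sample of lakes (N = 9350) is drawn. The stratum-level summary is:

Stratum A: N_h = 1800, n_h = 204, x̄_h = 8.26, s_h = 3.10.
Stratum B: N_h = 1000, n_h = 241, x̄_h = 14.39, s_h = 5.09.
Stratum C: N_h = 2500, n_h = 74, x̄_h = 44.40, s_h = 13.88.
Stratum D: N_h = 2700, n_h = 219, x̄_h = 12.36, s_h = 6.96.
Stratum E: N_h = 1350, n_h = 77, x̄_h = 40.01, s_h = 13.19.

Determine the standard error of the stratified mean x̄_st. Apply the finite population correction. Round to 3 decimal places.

SE(x̄_st) ≈ 0.494

V̂(x̄_st) = Σ W_h² (1 − n_h/N_h) s_h²/n_h, with W_h = N_h/N and N = 9350:
  stratum A: (1800/9350)²·(1 − 204/1800)·3.10²/204 = 0.00154802
  stratum B: (1000/9350)²·(1 − 241/1000)·5.09²/241 = 0.000933334
  stratum C: (2500/9350)²·(1 − 74/2500)·13.88²/74 = 0.180615
  stratum D: (2700/9350)²·(1 − 219/2700)·6.96²/219 = 0.0169489
  stratum E: (1350/9350)²·(1 − 77/1350)·13.19²/77 = 0.0444158
V̂(x̄_st) = 0.244461
SE(x̄_st) = √0.244461 = 0.49443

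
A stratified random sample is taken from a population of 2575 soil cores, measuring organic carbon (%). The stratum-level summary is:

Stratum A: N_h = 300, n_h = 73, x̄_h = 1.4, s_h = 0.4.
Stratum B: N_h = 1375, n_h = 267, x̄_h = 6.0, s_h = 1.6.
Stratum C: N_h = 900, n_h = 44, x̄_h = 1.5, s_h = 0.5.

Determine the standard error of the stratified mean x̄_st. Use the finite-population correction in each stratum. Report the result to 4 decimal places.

SE(x̄_st) ≈ 0.0537

V̂(x̄_st) = Σ W_h² (1 − n_h/N_h) s_h²/n_h, with W_h = N_h/N and N = 2575:
  stratum A: (300/2575)²·(1 − 73/300)·0.4²/73 = 2.25107e-05
  stratum B: (1375/2575)²·(1 − 267/1375)·1.6²/267 = 0.00220301
  stratum C: (900/2575)²·(1 − 44/900)·0.5²/44 = 0.00066016
V̂(x̄_st) = 0.00288568
SE(x̄_st) = √0.00288568 = 0.0537185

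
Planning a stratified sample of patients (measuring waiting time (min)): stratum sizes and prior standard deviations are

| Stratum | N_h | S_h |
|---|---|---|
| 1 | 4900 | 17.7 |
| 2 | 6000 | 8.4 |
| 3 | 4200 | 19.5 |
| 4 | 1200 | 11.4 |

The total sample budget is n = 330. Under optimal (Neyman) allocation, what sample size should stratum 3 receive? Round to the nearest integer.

Neyman allocation: n_h = n · N_h S_h / Σ N_i S_i, with n = 330.
  stratum 1: N_h·S_h = 4900·17.7 = 86730.00
  stratum 2: N_h·S_h = 6000·8.4 = 50400.00
  stratum 3: N_h·S_h = 4200·19.5 = 81900.00
  stratum 4: N_h·S_h = 1200·11.4 = 13680.00
Σ N_h S_h = 232710.00
n for stratum 3 = 330·81900.00/232710.00 = 116.140 → 116

116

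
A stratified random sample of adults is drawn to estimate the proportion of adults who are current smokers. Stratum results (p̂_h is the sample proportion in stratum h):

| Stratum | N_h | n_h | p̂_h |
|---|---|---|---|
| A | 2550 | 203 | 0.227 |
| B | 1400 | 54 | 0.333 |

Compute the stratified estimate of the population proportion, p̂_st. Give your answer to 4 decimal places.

N = 3950; stratum weights W_h = N_h/N.
p̂_st = Σ W_h p̂_h = (2550·0.227 + 1400·0.333)/3950 = 0.26457

p̂_st ≈ 0.2646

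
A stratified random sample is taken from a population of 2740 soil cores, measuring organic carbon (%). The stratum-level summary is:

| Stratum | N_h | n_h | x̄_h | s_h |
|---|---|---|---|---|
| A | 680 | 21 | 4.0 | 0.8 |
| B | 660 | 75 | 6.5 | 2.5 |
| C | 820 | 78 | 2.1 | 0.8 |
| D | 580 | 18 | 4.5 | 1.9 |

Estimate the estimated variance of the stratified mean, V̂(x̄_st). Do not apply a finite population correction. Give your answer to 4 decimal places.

V̂(x̄_st) = Σ W_h² s_h²/n_h, with W_h = N_h/N and N = 2740:
  stratum A: (680/2740)²·0.8²/21 = 0.00187706
  stratum B: (660/2740)²·2.5²/75 = 0.0048351
  stratum C: (820/2740)²·0.8²/78 = 0.000734872
  stratum D: (580/2740)²·1.9²/18 = 0.00898648
V̂(x̄_st) = 0.0164335

V̂(x̄_st) ≈ 0.0164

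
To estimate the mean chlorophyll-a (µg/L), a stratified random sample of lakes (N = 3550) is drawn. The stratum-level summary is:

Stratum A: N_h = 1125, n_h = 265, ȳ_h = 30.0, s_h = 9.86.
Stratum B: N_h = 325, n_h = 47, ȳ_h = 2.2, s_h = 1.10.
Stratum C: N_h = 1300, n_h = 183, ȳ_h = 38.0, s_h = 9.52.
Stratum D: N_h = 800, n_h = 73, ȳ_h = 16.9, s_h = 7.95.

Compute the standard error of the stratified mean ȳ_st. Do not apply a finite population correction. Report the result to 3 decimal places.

V̂(ȳ_st) = Σ W_h² s_h²/n_h, with W_h = N_h/N and N = 3550:
  stratum A: (1125/3550)²·9.86²/265 = 0.0368431
  stratum B: (325/3550)²·1.10²/47 = 0.000215773
  stratum C: (1300/3550)²·9.52²/183 = 0.066413
  stratum D: (800/3550)²·7.95²/73 = 0.0439678
V̂(ȳ_st) = 0.14744
SE(ȳ_st) = √0.14744 = 0.383979

SE(ȳ_st) ≈ 0.384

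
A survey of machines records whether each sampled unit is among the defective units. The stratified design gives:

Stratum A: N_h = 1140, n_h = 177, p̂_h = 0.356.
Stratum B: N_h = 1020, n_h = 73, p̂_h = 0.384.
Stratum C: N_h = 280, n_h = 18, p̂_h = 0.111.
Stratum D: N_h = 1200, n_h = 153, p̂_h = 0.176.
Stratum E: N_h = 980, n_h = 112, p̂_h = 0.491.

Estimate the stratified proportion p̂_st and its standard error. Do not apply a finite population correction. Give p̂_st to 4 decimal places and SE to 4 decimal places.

p̂_st ≈ 0.3292, SE ≈ 0.0207

N = 4620; stratum weights W_h = N_h/N.
p̂_st = Σ W_h p̂_h = (1140·0.356 + 1020·0.384 + 280·0.111 + 1200·0.176 + 980·0.491)/4620 = 0.32922
V̂(p̂_st) = Σ W_h² p̂_h(1−p̂_h)/(n_h−1):
  stratum A: (1140/4620)²·0.356·0.644/176 = 7.93138e-05
  stratum B: (1020/4620)²·0.384·0.616/72 = 0.000160139
  stratum C: (280/4620)²·0.111·0.889/17 = 2.1321e-05
  stratum D: (1200/4620)²·0.176·0.824/152 = 6.43687e-05
  stratum E: (980/4620)²·0.491·0.509/111 = 0.000101308
V̂(p̂_st) = 0.00042645; SE = √V̂ = 0.0206507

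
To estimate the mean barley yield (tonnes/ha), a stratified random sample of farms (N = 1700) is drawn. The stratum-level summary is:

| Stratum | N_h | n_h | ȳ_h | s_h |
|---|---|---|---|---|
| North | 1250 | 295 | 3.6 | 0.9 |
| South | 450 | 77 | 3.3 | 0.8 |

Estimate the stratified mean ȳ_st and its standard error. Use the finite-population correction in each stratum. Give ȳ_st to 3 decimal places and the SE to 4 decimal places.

ȳ_st ≈ 3.521, SE ≈ 0.0402

ȳ_st = Σ W_h ȳ_h = (1250·3.6 + 450·3.3)/1700 = 3.52059
V̂(ȳ_st) = Σ W_h² (1 − n_h/N_h) s_h²/n_h, with W_h = N_h/N and N = 1700:
  stratum North: (1250/1700)²·(1 − 295/1250)·0.9²/295 = 0.00113417
  stratum South: (450/1700)²·(1 − 77/450)·0.8²/77 = 0.000482739
V̂(ȳ_st) = 0.00161691
SE(ȳ_st) = √0.00161691 = 0.0402108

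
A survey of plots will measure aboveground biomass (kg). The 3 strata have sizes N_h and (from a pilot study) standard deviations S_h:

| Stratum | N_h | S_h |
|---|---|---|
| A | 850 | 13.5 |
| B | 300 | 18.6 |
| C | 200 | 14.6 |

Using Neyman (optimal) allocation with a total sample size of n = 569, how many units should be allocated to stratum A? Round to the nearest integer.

Neyman allocation: n_h = n · N_h S_h / Σ N_i S_i, with n = 569.
  stratum A: N_h·S_h = 850·13.5 = 11475.00
  stratum B: N_h·S_h = 300·18.6 = 5580.00
  stratum C: N_h·S_h = 200·14.6 = 2920.00
Σ N_h S_h = 19975.00
n for stratum A = 569·11475.00/19975.00 = 326.872 → 327

327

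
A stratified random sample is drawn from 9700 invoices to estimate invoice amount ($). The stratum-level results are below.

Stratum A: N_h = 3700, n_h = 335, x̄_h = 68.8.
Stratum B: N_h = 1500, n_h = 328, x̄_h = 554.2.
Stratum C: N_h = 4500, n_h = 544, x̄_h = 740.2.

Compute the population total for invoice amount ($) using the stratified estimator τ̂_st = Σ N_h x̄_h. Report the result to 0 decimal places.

τ̂_st ≈ 4416760

τ̂_st = Σ N_h x̄_h = 3700·68.8 + 1500·554.2 + 4500·740.2 = 4416760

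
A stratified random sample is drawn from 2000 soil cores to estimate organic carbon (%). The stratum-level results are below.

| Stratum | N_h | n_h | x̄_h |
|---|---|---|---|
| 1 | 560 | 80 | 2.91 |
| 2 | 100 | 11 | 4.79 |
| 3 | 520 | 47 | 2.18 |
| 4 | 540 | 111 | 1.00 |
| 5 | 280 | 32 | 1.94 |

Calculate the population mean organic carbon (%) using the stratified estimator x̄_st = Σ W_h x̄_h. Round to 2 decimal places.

N = Σ N_h = 2000. Stratum weights W_h = N_h/N.
x̄_st = (560·2.91 + 100·4.79 + 520·2.18 + 540·1.00 + 280·1.94) / 2000 = 2.1627

x̄_st ≈ 2.16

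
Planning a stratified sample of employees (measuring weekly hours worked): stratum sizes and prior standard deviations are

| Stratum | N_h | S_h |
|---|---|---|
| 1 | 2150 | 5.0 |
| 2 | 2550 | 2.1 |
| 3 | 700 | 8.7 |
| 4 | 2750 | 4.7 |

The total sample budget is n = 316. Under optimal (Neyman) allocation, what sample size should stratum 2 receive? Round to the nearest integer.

48

Neyman allocation: n_h = n · N_h S_h / Σ N_i S_i, with n = 316.
  stratum 1: N_h·S_h = 2150·5.0 = 10750.00
  stratum 2: N_h·S_h = 2550·2.1 = 5355.00
  stratum 3: N_h·S_h = 700·8.7 = 6090.00
  stratum 4: N_h·S_h = 2750·4.7 = 12925.00
Σ N_h S_h = 35120.00
n for stratum 2 = 316·5355.00/35120.00 = 48.183 → 48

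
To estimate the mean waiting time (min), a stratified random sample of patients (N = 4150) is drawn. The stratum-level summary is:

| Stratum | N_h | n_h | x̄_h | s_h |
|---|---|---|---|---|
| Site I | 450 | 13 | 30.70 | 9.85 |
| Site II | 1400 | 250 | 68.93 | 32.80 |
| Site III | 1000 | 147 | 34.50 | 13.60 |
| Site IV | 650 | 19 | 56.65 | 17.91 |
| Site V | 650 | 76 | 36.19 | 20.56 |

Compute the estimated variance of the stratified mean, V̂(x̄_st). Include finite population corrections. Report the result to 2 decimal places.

V̂(x̄_st) ≈ 1.07

V̂(x̄_st) = Σ W_h² (1 − n_h/N_h) s_h²/n_h, with W_h = N_h/N and N = 4150:
  stratum Site I: (450/4150)²·(1 − 13/450)·9.85²/13 = 0.0852171
  stratum Site II: (1400/4150)²·(1 − 250/1400)·32.80²/250 = 0.402288
  stratum Site III: (1000/4150)²·(1 − 147/1000)·13.60²/147 = 0.062318
  stratum Site IV: (650/4150)²·(1 − 19/650)·17.91²/19 = 0.402054
  stratum Site V: (650/4150)²·(1 − 76/650)·20.56²/76 = 0.120493
V̂(x̄_st) = 1.07237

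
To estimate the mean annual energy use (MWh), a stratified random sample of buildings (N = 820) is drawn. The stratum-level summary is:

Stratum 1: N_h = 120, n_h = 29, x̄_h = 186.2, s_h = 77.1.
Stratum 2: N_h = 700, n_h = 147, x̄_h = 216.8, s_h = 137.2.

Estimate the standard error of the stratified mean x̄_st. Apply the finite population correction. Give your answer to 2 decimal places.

SE(x̄_st) ≈ 8.78

V̂(x̄_st) = Σ W_h² (1 − n_h/N_h) s_h²/n_h, with W_h = N_h/N and N = 820:
  stratum 1: (120/820)²·(1 − 29/120)·77.1²/29 = 3.32894
  stratum 2: (700/820)²·(1 − 147/700)·137.2²/147 = 73.7202
V̂(x̄_st) = 77.0491
SE(x̄_st) = √77.0491 = 8.77776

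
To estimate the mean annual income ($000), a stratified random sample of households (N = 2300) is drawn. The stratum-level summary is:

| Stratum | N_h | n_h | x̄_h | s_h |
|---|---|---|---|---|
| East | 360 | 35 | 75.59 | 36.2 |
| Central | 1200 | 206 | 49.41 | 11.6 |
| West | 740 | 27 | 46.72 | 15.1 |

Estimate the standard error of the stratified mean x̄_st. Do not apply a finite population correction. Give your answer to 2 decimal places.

V̂(x̄_st) = Σ W_h² s_h²/n_h, with W_h = N_h/N and N = 2300:
  stratum East: (360/2300)²·36.2²/35 = 0.917273
  stratum Central: (1200/2300)²·11.6²/206 = 0.17781
  stratum West: (740/2300)²·15.1²/27 = 0.874174
V̂(x̄_st) = 1.96926
SE(x̄_st) = √1.96926 = 1.4033

SE(x̄_st) ≈ 1.40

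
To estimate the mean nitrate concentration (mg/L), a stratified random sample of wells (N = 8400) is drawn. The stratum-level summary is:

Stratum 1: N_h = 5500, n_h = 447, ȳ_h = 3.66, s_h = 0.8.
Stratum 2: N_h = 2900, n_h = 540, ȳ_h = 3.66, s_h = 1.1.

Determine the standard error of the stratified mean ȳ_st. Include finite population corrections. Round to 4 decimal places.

SE(ȳ_st) ≈ 0.0280

V̂(ȳ_st) = Σ W_h² (1 − n_h/N_h) s_h²/n_h, with W_h = N_h/N and N = 8400:
  stratum 1: (5500/8400)²·(1 − 447/5500)·0.8²/447 = 0.000563931
  stratum 2: (2900/8400)²·(1 − 540/2900)·1.1²/540 = 0.000217342
V̂(ȳ_st) = 0.000781273
SE(ȳ_st) = √0.000781273 = 0.0279513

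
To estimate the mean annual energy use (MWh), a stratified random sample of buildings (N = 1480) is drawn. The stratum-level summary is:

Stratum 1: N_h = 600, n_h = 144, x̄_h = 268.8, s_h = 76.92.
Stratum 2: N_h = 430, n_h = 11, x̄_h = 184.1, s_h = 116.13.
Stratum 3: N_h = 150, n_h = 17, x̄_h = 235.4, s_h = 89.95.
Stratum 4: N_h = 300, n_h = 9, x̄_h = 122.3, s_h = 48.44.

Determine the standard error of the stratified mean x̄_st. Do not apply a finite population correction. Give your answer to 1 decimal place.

SE(x̄_st) ≈ 11.2

V̂(x̄_st) = Σ W_h² s_h²/n_h, with W_h = N_h/N and N = 1480:
  stratum 1: (600/1480)²·76.92²/144 = 6.75297
  stratum 2: (430/1480)²·116.13²/11 = 103.493
  stratum 3: (150/1480)²·89.95²/17 = 4.88892
  stratum 4: (300/1480)²·48.44²/9 = 10.7124
V̂(x̄_st) = 125.847
SE(x̄_st) = √125.847 = 11.2182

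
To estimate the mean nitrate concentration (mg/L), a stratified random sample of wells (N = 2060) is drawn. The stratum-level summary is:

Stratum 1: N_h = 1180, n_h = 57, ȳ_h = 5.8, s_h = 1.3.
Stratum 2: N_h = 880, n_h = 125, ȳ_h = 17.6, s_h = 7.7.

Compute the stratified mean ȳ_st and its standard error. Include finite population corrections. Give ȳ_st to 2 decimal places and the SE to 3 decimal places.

ȳ_st = Σ W_h ȳ_h = (1180·5.8 + 880·17.6)/2060 = 10.84078
V̂(ȳ_st) = Σ W_h² (1 − n_h/N_h) s_h²/n_h, with W_h = N_h/N and N = 2060:
  stratum 1: (1180/2060)²·(1 − 57/1180)·1.3²/57 = 0.00925847
  stratum 2: (880/2060)²·(1 − 125/880)·7.7²/125 = 0.074262
V̂(ȳ_st) = 0.0835205
SE(ȳ_st) = √0.0835205 = 0.288999

ȳ_st ≈ 10.84, SE ≈ 0.289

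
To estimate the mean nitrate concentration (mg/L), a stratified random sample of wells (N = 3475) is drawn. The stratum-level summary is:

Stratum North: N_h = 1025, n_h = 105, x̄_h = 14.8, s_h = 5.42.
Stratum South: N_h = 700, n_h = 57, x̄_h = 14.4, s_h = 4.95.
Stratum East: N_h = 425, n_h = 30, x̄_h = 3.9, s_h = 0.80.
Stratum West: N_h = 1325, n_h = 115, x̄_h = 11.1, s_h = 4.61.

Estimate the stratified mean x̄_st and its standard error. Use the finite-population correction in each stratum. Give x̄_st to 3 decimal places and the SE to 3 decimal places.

x̄_st = Σ W_h x̄_h = (1025·14.8 + 700·14.4 + 425·3.9 + 1325·11.1)/3475 = 11.97554
V̂(x̄_st) = Σ W_h² (1 − n_h/N_h) s_h²/n_h, with W_h = N_h/N and N = 3475:
  stratum North: (1025/3475)²·(1 − 105/1025)·5.42²/105 = 0.021848
  stratum South: (700/3475)²·(1 − 57/700)·4.95²/57 = 0.0160227
  stratum East: (425/3475)²·(1 − 30/425)·0.80²/30 = 0.000296575
  stratum West: (1325/3475)²·(1 − 115/1325)·4.61²/115 = 0.0245355
V̂(x̄_st) = 0.0627028
SE(x̄_st) = √0.0627028 = 0.250405

x̄_st ≈ 11.976, SE ≈ 0.250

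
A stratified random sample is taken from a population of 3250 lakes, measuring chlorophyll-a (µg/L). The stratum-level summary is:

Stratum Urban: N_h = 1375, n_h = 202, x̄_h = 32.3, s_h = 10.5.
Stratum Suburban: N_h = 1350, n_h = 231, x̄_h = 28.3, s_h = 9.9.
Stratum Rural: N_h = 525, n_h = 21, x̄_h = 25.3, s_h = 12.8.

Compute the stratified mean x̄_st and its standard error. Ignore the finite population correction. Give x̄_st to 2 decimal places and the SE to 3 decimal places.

x̄_st = Σ W_h x̄_h = (1375·32.3 + 1350·28.3 + 525·25.3)/3250 = 29.50769
V̂(x̄_st) = Σ W_h² s_h²/n_h, with W_h = N_h/N and N = 3250:
  stratum Urban: (1375/3250)²·10.5²/202 = 0.0976936
  stratum Suburban: (1350/3250)²·9.9²/231 = 0.0732081
  stratum Rural: (525/3250)²·12.8²/21 = 0.203588
V̂(x̄_st) = 0.37449
SE(x̄_st) = √0.37449 = 0.611956

x̄_st ≈ 29.51, SE ≈ 0.612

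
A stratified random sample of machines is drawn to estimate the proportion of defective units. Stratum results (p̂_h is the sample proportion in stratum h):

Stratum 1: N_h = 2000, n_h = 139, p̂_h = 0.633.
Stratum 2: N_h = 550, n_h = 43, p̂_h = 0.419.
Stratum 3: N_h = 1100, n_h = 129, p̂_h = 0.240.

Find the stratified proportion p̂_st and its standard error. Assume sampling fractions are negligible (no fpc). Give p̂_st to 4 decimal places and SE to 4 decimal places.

N = 3650; stratum weights W_h = N_h/N.
p̂_st = Σ W_h p̂_h = (2000·0.633 + 550·0.419 + 1100·0.240)/3650 = 0.48232
V̂(p̂_st) = Σ W_h² p̂_h(1−p̂_h)/(n_h−1):
  stratum 1: (2000/3650)²·0.633·0.367/138 = 0.000505435
  stratum 2: (550/3650)²·0.419·0.581/42 = 0.000131607
  stratum 3: (1100/3650)²·0.240·0.760/128 = 0.000129424
V̂(p̂_st) = 0.000766466; SE = √V̂ = 0.0276851

p̂_st ≈ 0.4823, SE ≈ 0.0277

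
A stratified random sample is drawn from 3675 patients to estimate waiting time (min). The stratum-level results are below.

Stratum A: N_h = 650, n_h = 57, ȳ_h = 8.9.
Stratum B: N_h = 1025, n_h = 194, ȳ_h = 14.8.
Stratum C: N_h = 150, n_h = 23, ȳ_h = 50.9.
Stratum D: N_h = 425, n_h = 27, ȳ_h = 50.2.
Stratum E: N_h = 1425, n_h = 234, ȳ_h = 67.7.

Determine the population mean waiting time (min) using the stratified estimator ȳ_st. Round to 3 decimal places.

ȳ_st ≈ 39.836

N = Σ N_h = 3675. Stratum weights W_h = N_h/N.
ȳ_st = (650·8.9 + 1025·14.8 + 150·50.9 + 425·50.2 + 1425·67.7) / 3675 = 39.83605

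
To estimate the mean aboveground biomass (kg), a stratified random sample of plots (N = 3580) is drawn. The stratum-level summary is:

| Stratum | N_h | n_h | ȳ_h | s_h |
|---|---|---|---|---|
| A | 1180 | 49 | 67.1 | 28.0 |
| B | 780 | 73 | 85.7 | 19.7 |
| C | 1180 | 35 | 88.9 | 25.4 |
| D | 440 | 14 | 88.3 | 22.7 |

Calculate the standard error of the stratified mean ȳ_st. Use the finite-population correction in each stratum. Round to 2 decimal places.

SE(ȳ_st) ≈ 2.09

V̂(ȳ_st) = Σ W_h² (1 − n_h/N_h) s_h²/n_h, with W_h = N_h/N and N = 3580:
  stratum A: (1180/3580)²·(1 − 49/1180)·28.0²/49 = 1.66609
  stratum B: (780/3580)²·(1 − 73/780)·19.7²/73 = 0.228748
  stratum C: (1180/3580)²·(1 − 35/1180)·25.4²/35 = 1.94321
  stratum D: (440/3580)²·(1 − 14/440)·22.7²/14 = 0.538294
V̂(ȳ_st) = 4.37635
SE(ȳ_st) = √4.37635 = 2.09197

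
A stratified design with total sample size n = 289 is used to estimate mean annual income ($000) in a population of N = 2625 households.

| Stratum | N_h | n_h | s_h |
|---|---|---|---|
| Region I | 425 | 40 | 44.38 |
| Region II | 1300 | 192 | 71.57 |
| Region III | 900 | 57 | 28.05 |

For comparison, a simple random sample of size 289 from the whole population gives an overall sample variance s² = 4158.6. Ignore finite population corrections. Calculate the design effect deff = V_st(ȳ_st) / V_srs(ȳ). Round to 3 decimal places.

deff ≈ 0.657

V̂(ȳ_st) = Σ W_h² s_h²/n_h, with W_h = N_h/N and N = 2625:
  stratum Region I: (425/2625)²·44.38²/40 = 1.29073
  stratum Region II: (1300/2625)²·71.57²/192 = 6.54318
  stratum Region III: (900/2625)²·28.05²/57 = 1.62262
V_st = 9.45653
V_srs = s²/n = 4158.6/289 = 14.3896
deff = V_st / V_srs = 9.45653/14.3896 = 0.6572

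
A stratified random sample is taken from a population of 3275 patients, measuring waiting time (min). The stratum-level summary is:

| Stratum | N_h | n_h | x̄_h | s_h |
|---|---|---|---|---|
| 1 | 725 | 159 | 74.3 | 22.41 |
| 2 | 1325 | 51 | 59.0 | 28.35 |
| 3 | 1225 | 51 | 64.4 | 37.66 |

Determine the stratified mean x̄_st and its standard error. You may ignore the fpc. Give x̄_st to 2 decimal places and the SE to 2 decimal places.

x̄_st ≈ 64.41, SE ≈ 2.57

x̄_st = Σ W_h x̄_h = (725·74.3 + 1325·59.0 + 1225·64.4)/3275 = 64.40687
V̂(x̄_st) = Σ W_h² s_h²/n_h, with W_h = N_h/N and N = 3275:
  stratum 1: (725/3275)²·22.41²/159 = 0.154789
  stratum 2: (1325/3275)²·28.35²/51 = 2.57956
  stratum 3: (1225/3275)²·37.66²/51 = 3.89081
V̂(x̄_st) = 6.62516
SE(x̄_st) = √6.62516 = 2.57394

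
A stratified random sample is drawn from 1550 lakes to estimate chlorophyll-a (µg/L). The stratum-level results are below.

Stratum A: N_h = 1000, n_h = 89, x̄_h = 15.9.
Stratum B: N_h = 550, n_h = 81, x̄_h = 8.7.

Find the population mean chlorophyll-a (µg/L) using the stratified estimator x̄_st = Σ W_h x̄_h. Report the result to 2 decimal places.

x̄_st ≈ 13.35

N = Σ N_h = 1550. Stratum weights W_h = N_h/N.
x̄_st = (1000·15.9 + 550·8.7) / 1550 = 13.3452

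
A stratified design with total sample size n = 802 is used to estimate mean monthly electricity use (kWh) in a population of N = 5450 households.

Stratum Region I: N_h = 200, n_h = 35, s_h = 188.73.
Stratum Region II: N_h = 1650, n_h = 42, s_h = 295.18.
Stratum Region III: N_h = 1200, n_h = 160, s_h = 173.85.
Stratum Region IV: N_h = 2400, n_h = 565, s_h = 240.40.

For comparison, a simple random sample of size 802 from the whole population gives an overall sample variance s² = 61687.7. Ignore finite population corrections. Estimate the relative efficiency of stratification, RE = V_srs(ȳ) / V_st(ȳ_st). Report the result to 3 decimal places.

RE ≈ 0.349

V̂(ȳ_st) = Σ W_h² s_h²/n_h, with W_h = N_h/N and N = 5450:
  stratum Region I: (200/5450)²·188.73²/35 = 1.37051
  stratum Region II: (1650/5450)²·295.18²/42 = 190.151
  stratum Region III: (1200/5450)²·173.85²/160 = 9.15796
  stratum Region IV: (2400/5450)²·240.40²/565 = 19.8358
V_st = 220.516
V_srs = s²/n = 61687.7/802 = 76.9173
Relative efficiency = V_srs / V_st = 76.9173/220.516 = 0.3488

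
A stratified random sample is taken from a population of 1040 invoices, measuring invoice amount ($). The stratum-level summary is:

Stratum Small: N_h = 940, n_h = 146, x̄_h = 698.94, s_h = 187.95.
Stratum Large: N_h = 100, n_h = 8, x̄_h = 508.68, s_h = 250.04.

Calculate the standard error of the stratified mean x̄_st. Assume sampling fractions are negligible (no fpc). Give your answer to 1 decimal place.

V̂(x̄_st) = Σ W_h² s_h²/n_h, with W_h = N_h/N and N = 1040:
  stratum Small: (940/1040)²·187.95²/146 = 197.661
  stratum Large: (100/1040)²·250.04²/8 = 72.2541
V̂(x̄_st) = 269.915
SE(x̄_st) = √269.915 = 16.4291

SE(x̄_st) ≈ 16.4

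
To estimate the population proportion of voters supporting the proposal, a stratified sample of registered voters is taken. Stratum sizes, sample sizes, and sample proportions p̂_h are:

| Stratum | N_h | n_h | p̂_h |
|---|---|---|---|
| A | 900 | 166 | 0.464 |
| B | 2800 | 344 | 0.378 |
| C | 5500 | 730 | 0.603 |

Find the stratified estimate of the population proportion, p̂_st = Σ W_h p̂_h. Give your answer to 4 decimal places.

p̂_st ≈ 0.5209

N = 9200; stratum weights W_h = N_h/N.
p̂_st = Σ W_h p̂_h = (900·0.464 + 2800·0.378 + 5500·0.603)/9200 = 0.52092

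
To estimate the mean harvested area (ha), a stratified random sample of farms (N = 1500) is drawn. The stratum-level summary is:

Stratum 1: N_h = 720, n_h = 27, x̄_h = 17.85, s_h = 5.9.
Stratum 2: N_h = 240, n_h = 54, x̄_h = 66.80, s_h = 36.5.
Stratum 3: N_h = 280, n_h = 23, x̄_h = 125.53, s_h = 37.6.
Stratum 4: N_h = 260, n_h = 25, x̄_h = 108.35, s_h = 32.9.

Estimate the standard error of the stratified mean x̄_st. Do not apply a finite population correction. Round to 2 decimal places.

V̂(x̄_st) = Σ W_h² s_h²/n_h, with W_h = N_h/N and N = 1500:
  stratum 1: (720/1500)²·5.9²/27 = 0.297045
  stratum 2: (240/1500)²·36.5²/54 = 0.631585
  stratum 3: (280/1500)²·37.6²/23 = 2.14181
  stratum 4: (260/1500)²·32.9²/25 = 1.30082
V̂(x̄_st) = 4.37126
SE(x̄_st) = √4.37126 = 2.09076

SE(x̄_st) ≈ 2.09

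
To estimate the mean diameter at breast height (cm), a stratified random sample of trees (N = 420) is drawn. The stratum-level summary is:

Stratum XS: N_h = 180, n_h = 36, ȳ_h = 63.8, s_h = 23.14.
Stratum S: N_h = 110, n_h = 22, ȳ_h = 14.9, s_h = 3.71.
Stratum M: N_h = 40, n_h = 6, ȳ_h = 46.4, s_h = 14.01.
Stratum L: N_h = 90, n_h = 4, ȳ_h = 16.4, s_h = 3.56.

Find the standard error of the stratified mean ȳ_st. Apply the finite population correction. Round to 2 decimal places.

V̂(ȳ_st) = Σ W_h² (1 − n_h/N_h) s_h²/n_h, with W_h = N_h/N and N = 420:
  stratum XS: (180/420)²·(1 − 36/180)·23.14²/36 = 2.18555
  stratum S: (110/420)²·(1 − 22/110)·3.71²/22 = 0.0343322
  stratum M: (40/420)²·(1 − 6/40)·14.01²/6 = 0.252212
  stratum L: (90/420)²·(1 − 4/90)·3.56²/4 = 0.139022
V̂(ȳ_st) = 2.61112
SE(ȳ_st) = √2.61112 = 1.61589

SE(ȳ_st) ≈ 1.62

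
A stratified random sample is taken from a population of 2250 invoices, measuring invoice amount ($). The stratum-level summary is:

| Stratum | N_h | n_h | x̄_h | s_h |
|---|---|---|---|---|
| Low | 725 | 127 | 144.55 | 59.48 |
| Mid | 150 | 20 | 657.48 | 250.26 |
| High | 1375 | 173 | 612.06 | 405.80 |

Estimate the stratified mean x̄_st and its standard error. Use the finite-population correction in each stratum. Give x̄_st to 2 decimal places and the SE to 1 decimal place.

x̄_st = Σ W_h x̄_h = (725·144.55 + 150·657.48 + 1375·612.06)/2250 = 464.44589
V̂(x̄_st) = Σ W_h² (1 − n_h/N_h) s_h²/n_h, with W_h = N_h/N and N = 2250:
  stratum Low: (725/2250)²·(1 − 127/725)·59.48²/127 = 2.38568
  stratum Mid: (150/2250)²·(1 − 20/150)·250.26²/20 = 12.0621
  stratum High: (1375/2250)²·(1 − 173/1375)·405.80²/173 = 310.756
V̂(x̄_st) = 325.204
SE(x̄_st) = √325.204 = 18.0334

x̄_st ≈ 464.45, SE ≈ 18.0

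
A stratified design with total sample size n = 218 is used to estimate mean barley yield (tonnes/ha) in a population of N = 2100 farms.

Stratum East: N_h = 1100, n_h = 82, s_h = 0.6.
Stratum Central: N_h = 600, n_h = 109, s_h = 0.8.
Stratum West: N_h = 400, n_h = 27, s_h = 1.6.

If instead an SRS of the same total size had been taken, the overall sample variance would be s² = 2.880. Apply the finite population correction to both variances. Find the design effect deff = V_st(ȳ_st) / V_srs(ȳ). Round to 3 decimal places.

deff ≈ 0.398

V̂(ȳ_st) = Σ W_h² (1 − n_h/N_h) s_h²/n_h, with W_h = N_h/N and N = 2100:
  stratum East: (1100/2100)²·(1 − 82/1100)·0.6²/82 = 0.00111478
  stratum Central: (600/2100)²·(1 − 109/600)·0.8²/109 = 0.000392236
  stratum West: (400/2100)²·(1 − 27/400)·1.6²/27 = 0.00320779
V_st = 0.00471481
V_srs = (1 − 218/2100)·2.880/218 = 0.0118396
deff = V_st / V_srs = 0.00471481/0.0118396 = 0.3982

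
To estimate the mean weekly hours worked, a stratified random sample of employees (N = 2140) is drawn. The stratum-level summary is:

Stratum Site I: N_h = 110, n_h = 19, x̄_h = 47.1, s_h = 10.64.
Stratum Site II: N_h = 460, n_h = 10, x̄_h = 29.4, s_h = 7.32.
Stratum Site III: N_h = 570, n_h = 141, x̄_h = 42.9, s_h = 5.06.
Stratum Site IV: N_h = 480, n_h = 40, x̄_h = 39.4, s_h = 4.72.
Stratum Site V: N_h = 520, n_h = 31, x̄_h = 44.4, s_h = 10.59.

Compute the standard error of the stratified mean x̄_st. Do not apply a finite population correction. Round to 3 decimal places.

V̂(x̄_st) = Σ W_h² s_h²/n_h, with W_h = N_h/N and N = 2140:
  stratum Site I: (110/2140)²·10.64²/19 = 0.015743
  stratum Site II: (460/2140)²·7.32²/10 = 0.247577
  stratum Site III: (570/2140)²·5.06²/141 = 0.0128826
  stratum Site IV: (480/2140)²·4.72²/40 = 0.0280207
  stratum Site V: (520/2140)²·10.59²/31 = 0.213604
V̂(x̄_st) = 0.517827
SE(x̄_st) = √0.517827 = 0.719602

SE(x̄_st) ≈ 0.720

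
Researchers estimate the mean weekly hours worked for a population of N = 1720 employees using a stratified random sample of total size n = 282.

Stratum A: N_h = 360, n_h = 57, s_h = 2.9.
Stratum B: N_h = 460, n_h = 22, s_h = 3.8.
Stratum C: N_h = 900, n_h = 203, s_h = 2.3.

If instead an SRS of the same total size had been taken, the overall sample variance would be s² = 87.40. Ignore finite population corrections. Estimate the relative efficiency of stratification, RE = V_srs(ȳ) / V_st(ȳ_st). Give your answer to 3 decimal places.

V̂(ȳ_st) = Σ W_h² s_h²/n_h, with W_h = N_h/N and N = 1720:
  stratum A: (360/1720)²·2.9²/57 = 0.00646352
  stratum B: (460/1720)²·3.8²/22 = 0.0469465
  stratum C: (900/1720)²·2.3²/203 = 0.0071349
V_st = 0.0605449
V_srs = s²/n = 87.40/282 = 0.309929
Relative efficiency = V_srs / V_st = 0.309929/0.0605449 = 5.1190

RE ≈ 5.119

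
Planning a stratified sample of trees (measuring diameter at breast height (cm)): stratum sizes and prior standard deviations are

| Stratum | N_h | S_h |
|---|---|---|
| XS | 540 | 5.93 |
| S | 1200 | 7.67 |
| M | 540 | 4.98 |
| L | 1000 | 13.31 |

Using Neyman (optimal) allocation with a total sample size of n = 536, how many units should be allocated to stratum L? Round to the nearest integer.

251

Neyman allocation: n_h = n · N_h S_h / Σ N_i S_i, with n = 536.
  stratum XS: N_h·S_h = 540·5.93 = 3202.20
  stratum S: N_h·S_h = 1200·7.67 = 9204.00
  stratum M: N_h·S_h = 540·4.98 = 2689.20
  stratum L: N_h·S_h = 1000·13.31 = 13310.00
Σ N_h S_h = 28405.40
n for stratum L = 536·13310.00/28405.40 = 251.155 → 251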